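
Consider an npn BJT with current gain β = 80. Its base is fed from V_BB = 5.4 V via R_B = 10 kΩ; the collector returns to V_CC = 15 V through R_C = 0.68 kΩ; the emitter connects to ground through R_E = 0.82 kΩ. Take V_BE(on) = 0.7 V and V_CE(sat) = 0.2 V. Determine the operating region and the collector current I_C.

active; I_C ≈ 4.9 mA

Assume active. Base-emitter loop: I_B = (V_BB − V_BE)/(R_B + (β+1)R_E) = (5.4 − 0.7)/(10 + 81×0.82) = 0.0615 mA.
I_C = β·I_B = 80×0.0615 = 4.92 mA.
V_CE = V_CC − I_C·R_C − I_E·R_E = 15 − 4.92×0.68 − 4.98×0.82 = 7.57 V > V_CE(sat), so the active-region assumption holds.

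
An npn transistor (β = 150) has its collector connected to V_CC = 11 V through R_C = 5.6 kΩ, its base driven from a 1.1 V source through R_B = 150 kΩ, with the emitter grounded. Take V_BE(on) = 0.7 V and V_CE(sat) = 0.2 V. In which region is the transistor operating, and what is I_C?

Assume active. Base-emitter loop: I_B = (V_BB − V_BE)/R_B = (1.1 − 0.7)/150 = 0.00267 mA.
I_C = β·I_B = 150×0.00267 = 0.4 mA.
V_CE = V_CC − I_C·R_C = 11 − 0.4×5.6 = 8.76 V > V_CE(sat), so the active-region assumption holds.

active; I_C ≈ 0.4 mA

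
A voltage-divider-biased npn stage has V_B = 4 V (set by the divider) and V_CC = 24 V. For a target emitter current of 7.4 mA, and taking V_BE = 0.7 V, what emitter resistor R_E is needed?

V_E = V_B − V_BE = 4 − 0.7 = 3.3 V.
R_E = V_E / I_E = 3.3 / 7.4 = 0.446 kΩ.

R_E ≈ 0.45 kΩ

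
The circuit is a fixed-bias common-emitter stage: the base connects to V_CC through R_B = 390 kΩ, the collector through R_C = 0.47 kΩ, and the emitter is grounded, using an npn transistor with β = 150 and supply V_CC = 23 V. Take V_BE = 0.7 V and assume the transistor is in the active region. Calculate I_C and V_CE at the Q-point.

I_C ≈ 8.6 mA, V_CE ≈ 19 V

Base loop: V_CC = I_B·R_B + V_BE, so I_B = (23 − 0.7)/390 kΩ = 0.0572 mA.
In the active region I_C = β·I_B = 150 × 0.0572 = 8.58 mA.
Collector loop: V_CE = V_CC − I_C·R_C = 23 − 8.58×0.47 = 19 V.
Since V_CE = 19 V > V_CE(sat) ≈ 0.2 V, the transistor is in the active region as assumed.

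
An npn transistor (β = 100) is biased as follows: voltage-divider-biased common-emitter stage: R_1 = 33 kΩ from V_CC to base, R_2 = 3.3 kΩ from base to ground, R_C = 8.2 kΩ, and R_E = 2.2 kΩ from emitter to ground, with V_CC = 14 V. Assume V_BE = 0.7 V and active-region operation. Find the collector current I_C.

I_C ≈ 0.25 mA

Thevenize the base divider: V_Th = V_CC·R_2/(R_1+R_2) = 14×3.3/36.3 = 1.27 V, R_Th = R_1‖R_2 = 3 kΩ.
Base-emitter loop: V_Th = I_B·R_Th + V_BE + (β+1)I_B·R_E, so I_B = (1.27 − 0.7) / (3 + 101×2.2) = 0.00254 mA.
I_C = β·I_B = 100×0.00254 = 0.254 mA, and I_E = (β+1)I_B = 0.257 mA.
V_CE = V_CC − I_C·R_C − I_E·R_E = 14 − 0.254×8.2 − 0.257×2.2 = 11.3 V.
V_CE = 11.3 V > 0.2 V confirms active-region operation.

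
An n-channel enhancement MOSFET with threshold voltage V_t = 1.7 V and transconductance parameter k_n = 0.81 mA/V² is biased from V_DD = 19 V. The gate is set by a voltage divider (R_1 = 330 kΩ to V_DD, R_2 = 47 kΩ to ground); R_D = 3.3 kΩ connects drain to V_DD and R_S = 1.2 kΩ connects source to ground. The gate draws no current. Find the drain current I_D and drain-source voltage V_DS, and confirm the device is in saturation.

I_D ≈ 0.11 mA, V_DS ≈ 18 V

V_G = V_DD·R_2/(R_1+R_2) = 19×47/377 = 2.37 V.
Assume saturation: I_D = (k_n/2)(V_GS − V_t)² with V_GS = V_G − I_D·R_S = 2.37 − 1.2·I_D.
Substituting gives 0.583·I_D² − 1.65·I_D + 0.181 = 0, with roots I_D = 0.114 or 2.71 mA.
The root I_D = 2.71 mA gives V_GS = -0.889 V ≤ V_t, so take I_D = 0.114 mA.
Then V_GS = 2.23 V and V_DS = V_DD − I_D(R_D+R_S) = 19 − 0.114×4.5 = 18.5 V.
Saturation requires V_DS ≥ V_GS − V_t = 0.531 V; 18.5 ≥ 0.531 ✓.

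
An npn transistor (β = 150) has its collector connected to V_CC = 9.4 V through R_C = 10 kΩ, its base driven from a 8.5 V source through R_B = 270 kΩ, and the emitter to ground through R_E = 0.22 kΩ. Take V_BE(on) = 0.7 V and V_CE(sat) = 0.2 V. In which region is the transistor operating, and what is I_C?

Assume active: I_B = (8.5 − 0.7)/(270 + 151×0.22) = 0.0257 mA, I_C = β·I_B = 3.86 mA.
Then V_CE = 9.4 − 3.86×10 − 3.88×0.22 = -30 V < 0.2 V — the active assumption fails.
Re-solve with V_CE = 0.2 V. KCL at the emitter: V_E/R_E = (V_BB−0.7−V_E)/R_B + (V_CC−0.2−V_E)/R_C, giving V_E = 0.204 V.
I_C = (V_CC − 0.2 − V_E)/R_C = (9.2 − 0.204)/10 = 0.9 mA.
Check: I_B = (7.8 − 0.204)/270 = 0.0281 mA, and β·I_B = 4.22 mA > I_C, confirming saturation.

saturation; I_C ≈ 0.9 mA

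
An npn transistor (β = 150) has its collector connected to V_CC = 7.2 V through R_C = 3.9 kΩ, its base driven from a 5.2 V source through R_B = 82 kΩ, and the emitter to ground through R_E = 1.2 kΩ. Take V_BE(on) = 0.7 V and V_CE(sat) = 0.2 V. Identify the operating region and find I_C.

saturation; I_C ≈ 1.4 mA

Assume active: I_B = (5.2 − 0.7)/(82 + 151×1.2) = 0.0171 mA, I_C = β·I_B = 2.56 mA.
Then V_CE = 7.2 − 2.56×3.9 − 2.58×1.2 = -5.9 V < 0.2 V — the active assumption fails.
Re-solve with V_CE = 0.2 V. KCL at the emitter: V_E/R_E = (V_BB−0.7−V_E)/R_B + (V_CC−0.2−V_E)/R_C, giving V_E = 1.68 V.
I_C = (V_CC − 0.2 − V_E)/R_C = (7 − 1.68)/3.9 = 1.36 mA.
Check: I_B = (4.5 − 1.68)/82 = 0.0344 mA, and β·I_B = 5.16 mA > I_C, confirming saturation.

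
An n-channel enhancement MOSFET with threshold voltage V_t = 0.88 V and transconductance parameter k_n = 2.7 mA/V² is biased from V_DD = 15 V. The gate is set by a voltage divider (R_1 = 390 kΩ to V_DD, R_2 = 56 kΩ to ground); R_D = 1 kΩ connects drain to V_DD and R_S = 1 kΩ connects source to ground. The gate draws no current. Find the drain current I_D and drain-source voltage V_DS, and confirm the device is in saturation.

I_D ≈ 0.44 mA, V_DS ≈ 14 V

V_G = V_DD·R_2/(R_1+R_2) = 15×56/446 = 1.88 V.
Assume saturation: I_D = (k_n/2)(V_GS − V_t)² with V_GS = V_G − I_D·R_S = 1.88 − 1·I_D.
Substituting gives 1.35·I_D² − 3.71·I_D + 1.36 = 0, with roots I_D = 0.435 or 2.31 mA.
The root I_D = 2.31 mA gives V_GS = -0.429 V ≤ V_t, so take I_D = 0.435 mA.
Then V_GS = 1.45 V and V_DS = V_DD − I_D(R_D+R_S) = 15 − 0.435×2 = 14.1 V.
Saturation requires V_DS ≥ V_GS − V_t = 0.568 V; 14.1 ≥ 0.568 ✓.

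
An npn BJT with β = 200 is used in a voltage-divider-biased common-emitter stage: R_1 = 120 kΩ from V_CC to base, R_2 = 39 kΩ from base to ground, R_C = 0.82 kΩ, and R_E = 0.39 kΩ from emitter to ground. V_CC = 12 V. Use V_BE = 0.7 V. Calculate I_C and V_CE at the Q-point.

Thevenize the base divider: V_Th = V_CC·R_2/(R_1+R_2) = 12×39/159 = 2.94 V, R_Th = R_1‖R_2 = 29.4 kΩ.
Base-emitter loop: V_Th = I_B·R_Th + V_BE + (β+1)I_B·R_E, so I_B = (2.94 − 0.7) / (29.4 + 201×0.39) = 0.0208 mA.
I_C = β·I_B = 200×0.0208 = 4.16 mA, and I_E = (β+1)I_B = 4.18 mA.
V_CE = V_CC − I_C·R_C − I_E·R_E = 12 − 4.16×0.82 − 4.18×0.39 = 6.96 V.
V_CE = 6.96 V > 0.2 V confirms active-region operation.

I_C ≈ 4.2 mA, V_CE ≈ 7 V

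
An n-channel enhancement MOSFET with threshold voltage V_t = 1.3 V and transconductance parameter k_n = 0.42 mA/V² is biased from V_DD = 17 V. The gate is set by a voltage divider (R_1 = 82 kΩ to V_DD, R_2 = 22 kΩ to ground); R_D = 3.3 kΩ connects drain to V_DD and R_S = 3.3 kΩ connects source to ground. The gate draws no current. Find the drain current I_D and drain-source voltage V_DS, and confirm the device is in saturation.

I_D ≈ 0.32 mA, V_DS ≈ 15 V

V_G = V_DD·R_2/(R_1+R_2) = 17×22/104 = 3.6 V.
Assume saturation: I_D = (k_n/2)(V_GS − V_t)² with V_GS = V_G − I_D·R_S = 3.6 − 3.3·I_D.
Substituting gives 2.29·I_D² − 4.18·I_D + 1.11 = 0, with roots I_D = 0.321 or 1.51 mA.
The root I_D = 1.51 mA gives V_GS = -1.38 V ≤ V_t, so take I_D = 0.321 mA.
Then V_GS = 2.54 V and V_DS = V_DD − I_D(R_D+R_S) = 17 − 0.321×6.6 = 14.9 V.
Saturation requires V_DS ≥ V_GS − V_t = 1.24 V; 14.9 ≥ 1.24 ✓.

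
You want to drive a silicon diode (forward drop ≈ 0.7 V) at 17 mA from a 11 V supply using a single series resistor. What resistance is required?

The resistor drops V_S − V_D = 11 − 0.7 = 10.3 V at 17 mA.
R = 10.3 V / 17 mA = 0.606 kΩ.

R ≈ 0.61 kΩ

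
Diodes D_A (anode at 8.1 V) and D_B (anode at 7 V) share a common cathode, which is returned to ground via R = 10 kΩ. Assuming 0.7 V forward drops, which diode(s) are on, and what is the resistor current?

Assume both conduct. Then node N would need to be at both 8.1−0.7 = 7.4 V and 7−0.7 = 6.3 V, which is impossible.
Assume only D_A conducts: V_N = 8.1 − 0.7 = 7.4 V, so I_R = 7.4/10 = 0.74 mA.
Check D_B: its anode-to-cathode voltage is 7 − 7.4 = -0.4 V < 0.7 V, so it is off. The assumption is consistent.

Only D_A conducts; I_R ≈ 0.74 mA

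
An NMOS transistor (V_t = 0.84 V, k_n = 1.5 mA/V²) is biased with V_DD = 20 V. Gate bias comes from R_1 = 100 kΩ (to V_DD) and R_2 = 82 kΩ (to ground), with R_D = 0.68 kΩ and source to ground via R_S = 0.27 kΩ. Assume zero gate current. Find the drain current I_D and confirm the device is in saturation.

V_G = V_DD·R_2/(R_1+R_2) = 20×82/182 = 9.01 V.
Assume saturation: I_D = (k_n/2)(V_GS − V_t)² with V_GS = V_G − I_D·R_S = 9.01 − 0.27·I_D.
Substituting gives 0.0547·I_D² − 4.31·I_D + 50.1 = 0, with roots I_D = 14.2 or 64.6 mA.
The root I_D = 64.6 mA gives V_GS = -8.44 V ≤ V_t, so take I_D = 14.2 mA.
Then V_GS = 5.19 V and V_DS = V_DD − I_D(R_D+R_S) = 20 − 14.2×0.95 = 6.54 V.
Saturation requires V_DS ≥ V_GS − V_t = 4.35 V; 6.54 ≥ 4.35 ✓.

I_D ≈ 14 mA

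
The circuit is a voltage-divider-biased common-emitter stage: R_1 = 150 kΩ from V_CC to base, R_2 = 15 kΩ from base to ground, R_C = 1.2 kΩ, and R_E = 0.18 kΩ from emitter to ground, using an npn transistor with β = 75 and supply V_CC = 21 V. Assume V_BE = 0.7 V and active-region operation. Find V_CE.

V_CE ≈ 16 V

Thevenize the base divider: V_Th = V_CC·R_2/(R_1+R_2) = 21×15/165 = 1.91 V, R_Th = R_1‖R_2 = 13.6 kΩ.
Base-emitter loop: V_Th = I_B·R_Th + V_BE + (β+1)I_B·R_E, so I_B = (1.91 − 0.7) / (13.6 + 76×0.18) = 0.0443 mA.
I_C = β·I_B = 75×0.0443 = 3.32 mA, and I_E = (β+1)I_B = 3.36 mA.
V_CE = V_CC − I_C·R_C − I_E·R_E = 21 − 3.32×1.2 − 3.36×0.18 = 16.4 V.
V_CE = 16.4 V > 0.2 V confirms active-region operation.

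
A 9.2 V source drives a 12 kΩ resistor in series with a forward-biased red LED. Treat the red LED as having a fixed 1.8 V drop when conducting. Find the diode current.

I ≈ 0.62 mA

KVL around the loop: 9.2 = V_D + I·R = 1.8 + I × 12 kΩ.
So I = (9.2 − 1.8) / 12 kΩ = 7.4 / 12 = 0.617 mA.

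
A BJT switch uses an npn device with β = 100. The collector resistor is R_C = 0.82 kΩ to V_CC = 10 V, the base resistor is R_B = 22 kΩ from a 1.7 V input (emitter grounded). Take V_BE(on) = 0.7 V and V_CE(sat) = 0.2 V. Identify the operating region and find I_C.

active; I_C ≈ 4.5 mA

Assume active. Base-emitter loop: I_B = (V_BB − V_BE)/R_B = (1.7 − 0.7)/22 = 0.0455 mA.
I_C = β·I_B = 100×0.0455 = 4.55 mA.
V_CE = V_CC − I_C·R_C = 10 − 4.55×0.82 = 6.27 V > V_CE(sat), so the active-region assumption holds.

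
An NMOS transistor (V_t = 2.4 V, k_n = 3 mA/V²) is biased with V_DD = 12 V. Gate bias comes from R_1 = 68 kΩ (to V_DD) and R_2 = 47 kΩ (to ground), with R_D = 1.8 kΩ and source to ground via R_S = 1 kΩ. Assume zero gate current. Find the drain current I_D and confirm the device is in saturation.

I_D ≈ 1.5 mA

V_G = V_DD·R_2/(R_1+R_2) = 12×47/115 = 4.9 V.
Assume saturation: I_D = (k_n/2)(V_GS − V_t)² with V_GS = V_G − I_D·R_S = 4.9 − 1·I_D.
Substituting gives 1.5·I_D² − 8.51·I_D + 9.41 = 0, with roots I_D = 1.5 or 4.17 mA.
The root I_D = 4.17 mA gives V_GS = 0.732 V ≤ V_t, so take I_D = 1.5 mA.
Then V_GS = 3.4 V and V_DS = V_DD − I_D(R_D+R_S) = 12 − 1.5×2.8 = 7.79 V.
Saturation requires V_DS ≥ V_GS − V_t = 1 V; 7.79 ≥ 1 ✓.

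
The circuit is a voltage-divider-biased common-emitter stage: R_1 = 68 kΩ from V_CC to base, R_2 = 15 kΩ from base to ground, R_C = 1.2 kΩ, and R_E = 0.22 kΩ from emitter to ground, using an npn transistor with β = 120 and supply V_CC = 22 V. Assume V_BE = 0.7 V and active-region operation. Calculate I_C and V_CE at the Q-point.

Thevenize the base divider: V_Th = V_CC·R_2/(R_1+R_2) = 22×15/83 = 3.98 V, R_Th = R_1‖R_2 = 12.3 kΩ.
Base-emitter loop: V_Th = I_B·R_Th + V_BE + (β+1)I_B·R_E, so I_B = (3.98 − 0.7) / (12.3 + 121×0.22) = 0.0842 mA.
I_C = β·I_B = 120×0.0842 = 10.1 mA, and I_E = (β+1)I_B = 10.2 mA.
V_CE = V_CC − I_C·R_C − I_E·R_E = 22 − 10.1×1.2 − 10.2×0.22 = 7.63 V.
V_CE = 7.63 V > 0.2 V confirms active-region operation.

I_C ≈ 10 mA, V_CE ≈ 7.6 V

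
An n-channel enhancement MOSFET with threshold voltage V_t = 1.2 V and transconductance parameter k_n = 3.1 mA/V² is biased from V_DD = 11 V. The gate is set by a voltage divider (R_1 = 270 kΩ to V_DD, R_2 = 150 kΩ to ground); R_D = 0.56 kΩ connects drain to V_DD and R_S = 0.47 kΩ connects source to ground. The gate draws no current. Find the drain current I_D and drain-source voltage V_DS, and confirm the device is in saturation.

I_D ≈ 2.9 mA, V_DS ≈ 8 V

V_G = V_DD·R_2/(R_1+R_2) = 11×150/420 = 3.93 V.
Assume saturation: I_D = (k_n/2)(V_GS − V_t)² with V_GS = V_G − I_D·R_S = 3.93 − 0.47·I_D.
Substituting gives 0.342·I_D² − 4.98·I_D + 11.5 = 0, with roots I_D = 2.9 or 11.6 mA.
The root I_D = 11.6 mA gives V_GS = -1.54 V ≤ V_t, so take I_D = 2.9 mA.
Then V_GS = 2.57 V and V_DS = V_DD − I_D(R_D+R_S) = 11 − 2.9×1.03 = 8.02 V.
Saturation requires V_DS ≥ V_GS − V_t = 1.37 V; 8.02 ≥ 1.37 ✓.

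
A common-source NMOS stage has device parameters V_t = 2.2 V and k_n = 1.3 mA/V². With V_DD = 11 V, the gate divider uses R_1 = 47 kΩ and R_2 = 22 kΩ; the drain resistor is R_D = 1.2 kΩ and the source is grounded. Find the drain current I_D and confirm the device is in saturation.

V_G = V_DD·R_2/(R_1+R_2) = 11×22/69 = 3.51 V. With the source grounded, V_GS = V_G = 3.51 V.
Assume saturation: I_D = (k_n/2)(V_GS − V_t)² = (1.3/2)×(3.51 − 2.2)² = 0.65×1.31² = 1.11 mA.
V_DS = V_DD − I_D·R_D = 11 − 1.11×1.2 = 9.67 V.
Saturation requires V_DS ≥ V_GS − V_t = 1.31 V; 9.67 ≥ 1.31 ✓.

I_D ≈ 1.1 mA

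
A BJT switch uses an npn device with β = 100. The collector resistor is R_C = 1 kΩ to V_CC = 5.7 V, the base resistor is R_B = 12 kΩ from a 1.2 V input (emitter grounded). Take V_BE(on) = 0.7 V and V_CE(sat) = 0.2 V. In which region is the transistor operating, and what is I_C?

Assume active. Base-emitter loop: I_B = (V_BB − V_BE)/R_B = (1.2 − 0.7)/12 = 0.0417 mA.
I_C = β·I_B = 100×0.0417 = 4.17 mA.
V_CE = V_CC − I_C·R_C = 5.7 − 4.17×1 = 1.53 V > V_CE(sat), so the active-region assumption holds.

active; I_C ≈ 4.2 mA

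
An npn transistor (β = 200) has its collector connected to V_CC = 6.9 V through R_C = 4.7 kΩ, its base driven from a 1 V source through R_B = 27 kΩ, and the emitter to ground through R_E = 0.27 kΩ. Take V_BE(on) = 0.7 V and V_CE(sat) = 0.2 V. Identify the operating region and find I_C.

Assume active. Base-emitter loop: I_B = (V_BB − V_BE)/(R_B + (β+1)R_E) = (1 − 0.7)/(27 + 201×0.27) = 0.00369 mA.
I_C = β·I_B = 200×0.00369 = 0.738 mA.
V_CE = V_CC − I_C·R_C − I_E·R_E = 6.9 − 0.738×4.7 − 0.742×0.27 = 3.23 V > V_CE(sat), so the active-region assumption holds.

active; I_C ≈ 0.74 mA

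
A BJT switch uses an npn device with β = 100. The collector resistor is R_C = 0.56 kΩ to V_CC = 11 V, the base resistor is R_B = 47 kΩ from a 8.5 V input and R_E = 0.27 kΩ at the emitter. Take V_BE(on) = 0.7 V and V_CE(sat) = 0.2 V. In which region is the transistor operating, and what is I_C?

Assume active. Base-emitter loop: I_B = (V_BB − V_BE)/(R_B + (β+1)R_E) = (8.5 − 0.7)/(47 + 101×0.27) = 0.105 mA.
I_C = β·I_B = 100×0.105 = 10.5 mA.
V_CE = V_CC − I_C·R_C − I_E·R_E = 11 − 10.5×0.56 − 10.6×0.27 = 2.25 V > V_CE(sat), so the active-region assumption holds.

active; I_C ≈ 11 mA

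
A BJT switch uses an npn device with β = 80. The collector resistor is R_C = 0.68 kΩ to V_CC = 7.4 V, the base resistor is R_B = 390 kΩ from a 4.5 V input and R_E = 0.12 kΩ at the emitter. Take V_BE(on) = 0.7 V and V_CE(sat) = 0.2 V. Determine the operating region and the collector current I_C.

active; I_C ≈ 0.76 mA

Assume active. Base-emitter loop: I_B = (V_BB − V_BE)/(R_B + (β+1)R_E) = (4.5 − 0.7)/(390 + 81×0.12) = 0.00951 mA.
I_C = β·I_B = 80×0.00951 = 0.761 mA.
V_CE = V_CC − I_C·R_C − I_E·R_E = 7.4 − 0.761×0.68 − 0.77×0.12 = 6.79 V > V_CE(sat), so the active-region assumption holds.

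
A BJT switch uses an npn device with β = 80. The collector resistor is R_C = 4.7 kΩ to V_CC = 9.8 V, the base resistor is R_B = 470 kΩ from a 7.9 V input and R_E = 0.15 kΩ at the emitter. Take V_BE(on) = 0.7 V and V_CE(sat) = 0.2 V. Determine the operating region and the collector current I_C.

active; I_C ≈ 1.2 mA

Assume active. Base-emitter loop: I_B = (V_BB − V_BE)/(R_B + (β+1)R_E) = (7.9 − 0.7)/(470 + 81×0.15) = 0.0149 mA.
I_C = β·I_B = 80×0.0149 = 1.19 mA.
V_CE = V_CC − I_C·R_C − I_E·R_E = 9.8 − 1.19×4.7 − 1.21×0.15 = 4 V > V_CE(sat), so the active-region assumption holds.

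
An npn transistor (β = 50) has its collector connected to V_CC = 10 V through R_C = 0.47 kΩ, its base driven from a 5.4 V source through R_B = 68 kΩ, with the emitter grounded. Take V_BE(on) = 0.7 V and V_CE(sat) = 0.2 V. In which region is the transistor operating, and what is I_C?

active; I_C ≈ 3.5 mA

Assume active. Base-emitter loop: I_B = (V_BB − V_BE)/R_B = (5.4 − 0.7)/68 = 0.0691 mA.
I_C = β·I_B = 50×0.0691 = 3.46 mA.
V_CE = V_CC − I_C·R_C = 10 − 3.46×0.47 = 8.38 V > V_CE(sat), so the active-region assumption holds.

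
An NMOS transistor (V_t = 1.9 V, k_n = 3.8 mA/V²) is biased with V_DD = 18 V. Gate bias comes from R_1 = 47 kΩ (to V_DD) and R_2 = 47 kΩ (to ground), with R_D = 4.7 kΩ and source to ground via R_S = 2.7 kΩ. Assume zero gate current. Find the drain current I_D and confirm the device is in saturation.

I_D ≈ 2.2 mA

V_G = V_DD·R_2/(R_1+R_2) = 18×47/94 = 9 V.
Assume saturation: I_D = (k_n/2)(V_GS − V_t)² with V_GS = V_G − I_D·R_S = 9 − 2.7·I_D.
Substituting gives 13.9·I_D² − 73.8·I_D + 95.8 = 0, with roots I_D = 2.23 or 3.1 mA.
The root I_D = 3.1 mA gives V_GS = 0.622 V ≤ V_t, so take I_D = 2.23 mA.
Then V_GS = 2.98 V and V_DS = V_DD − I_D(R_D+R_S) = 18 − 2.23×7.4 = 1.51 V.
Saturation requires V_DS ≥ V_GS − V_t = 1.08 V; 1.51 ≥ 1.08 ✓.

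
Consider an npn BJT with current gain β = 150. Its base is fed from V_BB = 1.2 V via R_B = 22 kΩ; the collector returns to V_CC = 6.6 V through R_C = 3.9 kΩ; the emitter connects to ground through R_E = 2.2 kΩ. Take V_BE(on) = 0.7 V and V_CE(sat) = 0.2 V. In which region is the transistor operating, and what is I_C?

active; I_C ≈ 0.21 mA

Assume active. Base-emitter loop: I_B = (V_BB − V_BE)/(R_B + (β+1)R_E) = (1.2 − 0.7)/(22 + 151×2.2) = 0.00141 mA.
I_C = β·I_B = 150×0.00141 = 0.212 mA.
V_CE = V_CC − I_C·R_C − I_E·R_E = 6.6 − 0.212×3.9 − 0.213×2.2 = 5.31 V > V_CE(sat), so the active-region assumption holds.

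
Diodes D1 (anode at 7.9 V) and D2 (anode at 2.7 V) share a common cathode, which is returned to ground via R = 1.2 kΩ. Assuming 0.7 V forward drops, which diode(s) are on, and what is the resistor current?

Assume both conduct. Then node N would need to be at both 7.9−0.7 = 7.2 V and 2.7−0.7 = 2 V, which is impossible.
Assume only D1 conducts: V_N = 7.9 − 0.7 = 7.2 V, so I_R = 7.2/1.2 = 6 mA.
Check D2: its anode-to-cathode voltage is 2.7 − 7.2 = -4.5 V < 0.7 V, so it is off. The assumption is consistent.

Only D1 conducts; I_R ≈ 6 mA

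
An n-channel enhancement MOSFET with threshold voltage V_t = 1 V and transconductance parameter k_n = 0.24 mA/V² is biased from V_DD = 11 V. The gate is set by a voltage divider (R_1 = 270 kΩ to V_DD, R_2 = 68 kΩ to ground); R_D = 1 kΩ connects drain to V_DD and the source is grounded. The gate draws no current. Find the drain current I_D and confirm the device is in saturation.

I_D ≈ 0.18 mA

V_G = V_DD·R_2/(R_1+R_2) = 11×68/338 = 2.21 V. With the source grounded, V_GS = V_G = 2.21 V.
Assume saturation: I_D = (k_n/2)(V_GS − V_t)² = (0.24/2)×(2.21 − 1)² = 0.12×1.21² = 0.177 mA.
V_DS = V_DD − I_D·R_D = 11 − 0.177×1 = 10.8 V.
Saturation requires V_DS ≥ V_GS − V_t = 1.21 V; 10.8 ≥ 1.21 ✓.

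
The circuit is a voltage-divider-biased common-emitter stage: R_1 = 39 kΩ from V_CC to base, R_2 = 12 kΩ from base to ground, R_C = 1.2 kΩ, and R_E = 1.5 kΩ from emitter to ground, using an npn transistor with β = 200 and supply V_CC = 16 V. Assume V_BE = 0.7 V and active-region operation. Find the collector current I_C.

Thevenize the base divider: V_Th = V_CC·R_2/(R_1+R_2) = 16×12/51 = 3.76 V, R_Th = R_1‖R_2 = 9.18 kΩ.
Base-emitter loop: V_Th = I_B·R_Th + V_BE + (β+1)I_B·R_E, so I_B = (3.76 − 0.7) / (9.18 + 201×1.5) = 0.00986 mA.
I_C = β·I_B = 200×0.00986 = 1.97 mA, and I_E = (β+1)I_B = 1.98 mA.
V_CE = V_CC − I_C·R_C − I_E·R_E = 16 − 1.97×1.2 − 1.98×1.5 = 10.7 V.
V_CE = 10.7 V > 0.2 V confirms active-region operation.

I_C ≈ 2 mA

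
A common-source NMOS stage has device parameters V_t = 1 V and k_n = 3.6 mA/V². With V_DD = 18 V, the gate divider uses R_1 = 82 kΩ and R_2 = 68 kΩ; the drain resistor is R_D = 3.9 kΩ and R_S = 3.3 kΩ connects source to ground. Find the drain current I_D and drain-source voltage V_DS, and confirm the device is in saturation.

V_G = V_DD·R_2/(R_1+R_2) = 18×68/150 = 8.16 V.
Assume saturation: I_D = (k_n/2)(V_GS − V_t)² with V_GS = V_G − I_D·R_S = 8.16 − 3.3·I_D.
Substituting gives 19.6·I_D² − 86.1·I_D + 92.3 = 0, with roots I_D = 1.86 or 2.53 mA.
The root I_D = 2.53 mA gives V_GS = -0.185 V ≤ V_t, so take I_D = 1.86 mA.
Then V_GS = 2.02 V and V_DS = V_DD − I_D(R_D+R_S) = 18 − 1.86×7.2 = 4.6 V.
Saturation requires V_DS ≥ V_GS − V_t = 1.02 V; 4.6 ≥ 1.02 ✓.

I_D ≈ 1.9 mA, V_DS ≈ 4.6 V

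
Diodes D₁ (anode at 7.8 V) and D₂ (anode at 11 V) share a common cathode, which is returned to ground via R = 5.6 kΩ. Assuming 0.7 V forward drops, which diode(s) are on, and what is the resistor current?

Assume both conduct. Then node N would need to be at both 7.8−0.7 = 7.1 V and 11−0.7 = 10.3 V, which is impossible.
Assume only D₂ conducts: V_N = 11 − 0.7 = 10.3 V, so I_R = 10.3/5.6 = 1.84 mA.
Check D₁: its anode-to-cathode voltage is 7.8 − 10.3 = -2.5 V < 0.7 V, so it is off. The assumption is consistent.

Only D₂ conducts; I_R ≈ 1.8 mA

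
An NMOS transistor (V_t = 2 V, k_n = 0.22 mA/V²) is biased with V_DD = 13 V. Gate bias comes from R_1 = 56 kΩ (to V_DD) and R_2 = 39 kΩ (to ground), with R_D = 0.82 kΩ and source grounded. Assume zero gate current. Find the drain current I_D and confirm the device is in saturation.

I_D ≈ 1.2 mA

V_G = V_DD·R_2/(R_1+R_2) = 13×39/95 = 5.34 V. With the source grounded, V_GS = V_G = 5.34 V.
Assume saturation: I_D = (k_n/2)(V_GS − V_t)² = (0.22/2)×(5.34 − 2)² = 0.11×3.34² = 1.22 mA.
V_DS = V_DD − I_D·R_D = 13 − 1.22×0.82 = 12 V.
Saturation requires V_DS ≥ V_GS − V_t = 3.34 V; 12 ≥ 3.34 ✓.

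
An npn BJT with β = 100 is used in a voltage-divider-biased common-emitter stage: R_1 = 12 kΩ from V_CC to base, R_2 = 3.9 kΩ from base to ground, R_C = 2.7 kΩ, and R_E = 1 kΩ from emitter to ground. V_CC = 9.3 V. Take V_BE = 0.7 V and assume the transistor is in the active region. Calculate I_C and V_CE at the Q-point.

Thevenize the base divider: V_Th = V_CC·R_2/(R_1+R_2) = 9.3×3.9/15.9 = 2.28 V, R_Th = R_1‖R_2 = 2.94 kΩ.
Base-emitter loop: V_Th = I_B·R_Th + V_BE + (β+1)I_B·R_E, so I_B = (2.28 − 0.7) / (2.94 + 101×1) = 0.0152 mA.
I_C = β·I_B = 100×0.0152 = 1.52 mA, and I_E = (β+1)I_B = 1.54 mA.
V_CE = V_CC − I_C·R_C − I_E·R_E = 9.3 − 1.52×2.7 − 1.54×1 = 3.66 V.
V_CE = 3.66 V > 0.2 V confirms active-region operation.

I_C ≈ 1.5 mA, V_CE ≈ 3.7 V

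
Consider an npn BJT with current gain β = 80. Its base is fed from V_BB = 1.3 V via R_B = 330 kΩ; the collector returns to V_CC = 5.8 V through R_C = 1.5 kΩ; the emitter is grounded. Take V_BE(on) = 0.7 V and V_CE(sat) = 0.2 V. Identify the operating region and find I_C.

Assume active. Base-emitter loop: I_B = (V_BB − V_BE)/R_B = (1.3 − 0.7)/330 = 0.00182 mA.
I_C = β·I_B = 80×0.00182 = 0.145 mA.
V_CE = V_CC − I_C·R_C = 5.8 − 0.145×1.5 = 5.58 V > V_CE(sat), so the active-region assumption holds.

active; I_C ≈ 0.15 mA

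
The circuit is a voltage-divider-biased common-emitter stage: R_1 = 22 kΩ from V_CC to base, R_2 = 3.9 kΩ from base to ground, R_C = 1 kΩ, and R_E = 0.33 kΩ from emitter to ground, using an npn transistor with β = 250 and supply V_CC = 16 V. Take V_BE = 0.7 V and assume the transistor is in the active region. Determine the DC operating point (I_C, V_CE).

Thevenize the base divider: V_Th = V_CC·R_2/(R_1+R_2) = 16×3.9/25.9 = 2.41 V, R_Th = R_1‖R_2 = 3.31 kΩ.
Base-emitter loop: V_Th = I_B·R_Th + V_BE + (β+1)I_B·R_E, so I_B = (2.41 − 0.7) / (3.31 + 251×0.33) = 0.0198 mA.
I_C = β·I_B = 250×0.0198 = 4.96 mA, and I_E = (β+1)I_B = 4.98 mA.
V_CE = V_CC − I_C·R_C − I_E·R_E = 16 − 4.96×1 − 4.98×0.33 = 9.4 V.
V_CE = 9.4 V > 0.2 V confirms active-region operation.

I_C ≈ 5 mA, V_CE ≈ 9.4 V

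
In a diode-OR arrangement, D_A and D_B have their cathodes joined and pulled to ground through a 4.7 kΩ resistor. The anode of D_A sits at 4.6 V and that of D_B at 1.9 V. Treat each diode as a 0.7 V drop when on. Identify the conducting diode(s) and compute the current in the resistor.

Only D_A conducts; I_R ≈ 0.83 mA

Assume both conduct. Then node N would need to be at both 4.6−0.7 = 3.9 V and 1.9−0.7 = 1.2 V, which is impossible.
Assume only D_A conducts: V_N = 4.6 − 0.7 = 3.9 V, so I_R = 3.9/4.7 = 0.83 mA.
Check D_B: its anode-to-cathode voltage is 1.9 − 3.9 = -2 V < 0.7 V, so it is off. The assumption is consistent.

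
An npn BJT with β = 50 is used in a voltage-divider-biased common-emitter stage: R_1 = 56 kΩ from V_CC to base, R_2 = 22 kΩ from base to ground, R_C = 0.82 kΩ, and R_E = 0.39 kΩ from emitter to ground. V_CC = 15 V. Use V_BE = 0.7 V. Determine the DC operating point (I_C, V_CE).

Thevenize the base divider: V_Th = V_CC·R_2/(R_1+R_2) = 15×22/78 = 4.23 V, R_Th = R_1‖R_2 = 15.8 kΩ.
Base-emitter loop: V_Th = I_B·R_Th + V_BE + (β+1)I_B·R_E, so I_B = (4.23 − 0.7) / (15.8 + 51×0.39) = 0.0989 mA.
I_C = β·I_B = 50×0.0989 = 4.95 mA, and I_E = (β+1)I_B = 5.05 mA.
V_CE = V_CC − I_C·R_C − I_E·R_E = 15 − 4.95×0.82 − 5.05×0.39 = 8.98 V.
V_CE = 8.98 V > 0.2 V confirms active-region operation.

I_C ≈ 4.9 mA, V_CE ≈ 9 V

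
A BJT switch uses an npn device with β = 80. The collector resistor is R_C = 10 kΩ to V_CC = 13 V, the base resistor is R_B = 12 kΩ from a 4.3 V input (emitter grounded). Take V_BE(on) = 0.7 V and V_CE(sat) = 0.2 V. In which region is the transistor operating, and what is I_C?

Assume active: I_B = (4.3 − 0.7)/12 = 0.3 mA, giving I_C = β·I_B = 24 mA.
But then V_CE = 13 − 24×10 = -227 V < V_CE(sat) = 0.2 V — impossible in the active region.
So the transistor is saturated. With V_CE = 0.2 V, I_C = (V_CC − 0.2)/R_C = 12.8/10 = 1.28 mA.
Check: β·I_B = 24 mA > I_C = 1.28 mA, confirming saturation.

saturation; I_C ≈ 1.3 mA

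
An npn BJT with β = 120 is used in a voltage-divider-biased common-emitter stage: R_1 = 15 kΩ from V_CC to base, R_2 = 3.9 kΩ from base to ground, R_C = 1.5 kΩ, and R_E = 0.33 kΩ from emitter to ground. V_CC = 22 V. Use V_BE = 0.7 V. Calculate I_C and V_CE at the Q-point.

Thevenize the base divider: V_Th = V_CC·R_2/(R_1+R_2) = 22×3.9/18.9 = 4.54 V, R_Th = R_1‖R_2 = 3.1 kΩ.
Base-emitter loop: V_Th = I_B·R_Th + V_BE + (β+1)I_B·R_E, so I_B = (4.54 − 0.7) / (3.1 + 121×0.33) = 0.0892 mA.
I_C = β·I_B = 120×0.0892 = 10.7 mA, and I_E = (β+1)I_B = 10.8 mA.
V_CE = V_CC − I_C·R_C − I_E·R_E = 22 − 10.7×1.5 − 10.8×0.33 = 2.37 V.
V_CE = 2.37 V > 0.2 V confirms active-region operation.

I_C ≈ 11 mA, V_CE ≈ 2.4 V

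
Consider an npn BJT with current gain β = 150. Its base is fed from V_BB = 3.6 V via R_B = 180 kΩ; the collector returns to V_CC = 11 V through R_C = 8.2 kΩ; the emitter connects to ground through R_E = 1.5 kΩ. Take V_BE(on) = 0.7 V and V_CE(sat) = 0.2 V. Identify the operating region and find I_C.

Assume active. Base-emitter loop: I_B = (V_BB − V_BE)/(R_B + (β+1)R_E) = (3.6 − 0.7)/(180 + 151×1.5) = 0.00713 mA.
I_C = β·I_B = 150×0.00713 = 1.07 mA.
V_CE = V_CC − I_C·R_C − I_E·R_E = 11 − 1.07×8.2 − 1.08×1.5 = 0.609 V > V_CE(sat), so the active-region assumption holds.

active; I_C ≈ 1.1 mA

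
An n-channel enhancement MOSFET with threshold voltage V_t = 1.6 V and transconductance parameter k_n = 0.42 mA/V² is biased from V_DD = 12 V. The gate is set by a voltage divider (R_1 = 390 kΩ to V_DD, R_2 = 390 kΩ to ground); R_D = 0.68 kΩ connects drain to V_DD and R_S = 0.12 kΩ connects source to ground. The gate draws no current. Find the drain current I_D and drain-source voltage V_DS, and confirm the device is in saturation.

I_D ≈ 3.4 mA, V_DS ≈ 9.3 V

V_G = V_DD·R_2/(R_1+R_2) = 12×390/780 = 6 V.
Assume saturation: I_D = (k_n/2)(V_GS − V_t)² with V_GS = V_G − I_D·R_S = 6 − 0.12·I_D.
Substituting gives 0.00302·I_D² − 1.22·I_D + 4.07 = 0, with roots I_D = 3.36 or 401 mA.
The root I_D = 401 mA gives V_GS = -42.1 V ≤ V_t, so take I_D = 3.36 mA.
Then V_GS = 5.6 V and V_DS = V_DD − I_D(R_D+R_S) = 12 − 3.36×0.8 = 9.32 V.
Saturation requires V_DS ≥ V_GS − V_t = 4 V; 9.32 ≥ 4 ✓.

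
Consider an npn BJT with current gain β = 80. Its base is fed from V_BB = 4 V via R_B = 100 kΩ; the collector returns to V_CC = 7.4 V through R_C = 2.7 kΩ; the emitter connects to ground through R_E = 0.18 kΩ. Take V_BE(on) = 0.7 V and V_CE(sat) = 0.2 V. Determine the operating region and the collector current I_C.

active; I_C ≈ 2.3 mA

Assume active. Base-emitter loop: I_B = (V_BB − V_BE)/(R_B + (β+1)R_E) = (4 − 0.7)/(100 + 81×0.18) = 0.0288 mA.
I_C = β·I_B = 80×0.0288 = 2.3 mA.
V_CE = V_CC − I_C·R_C − I_E·R_E = 7.4 − 2.3×2.7 − 2.33×0.18 = 0.759 V > V_CE(sat), so the active-region assumption holds.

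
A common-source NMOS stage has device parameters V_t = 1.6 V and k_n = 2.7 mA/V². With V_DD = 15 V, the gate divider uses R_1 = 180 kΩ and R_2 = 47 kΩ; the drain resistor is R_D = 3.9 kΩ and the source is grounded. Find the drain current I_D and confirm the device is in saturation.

V_G = V_DD·R_2/(R_1+R_2) = 15×47/227 = 3.11 V. With the source grounded, V_GS = V_G = 3.11 V.
Assume saturation: I_D = (k_n/2)(V_GS − V_t)² = (2.7/2)×(3.11 − 1.6)² = 1.35×1.51² = 3.06 mA.
V_DS = V_DD − I_D·R_D = 15 − 3.06×3.9 = 3.06 V.
Saturation requires V_DS ≥ V_GS − V_t = 1.51 V; 3.06 ≥ 1.51 ✓.

I_D ≈ 3.1 mA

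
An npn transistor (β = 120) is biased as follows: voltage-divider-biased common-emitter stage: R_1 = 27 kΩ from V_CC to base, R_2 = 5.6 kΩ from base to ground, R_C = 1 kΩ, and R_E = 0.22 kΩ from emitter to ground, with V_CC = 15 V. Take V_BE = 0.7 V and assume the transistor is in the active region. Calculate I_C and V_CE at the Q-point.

I_C ≈ 7.2 mA, V_CE ≈ 6.2 V

Thevenize the base divider: V_Th = V_CC·R_2/(R_1+R_2) = 15×5.6/32.6 = 2.58 V, R_Th = R_1‖R_2 = 4.64 kΩ.
Base-emitter loop: V_Th = I_B·R_Th + V_BE + (β+1)I_B·R_E, so I_B = (2.58 − 0.7) / (4.64 + 121×0.22) = 0.06 mA.
I_C = β·I_B = 120×0.06 = 7.2 mA, and I_E = (β+1)I_B = 7.26 mA.
V_CE = V_CC − I_C·R_C − I_E·R_E = 15 − 7.2×1 − 7.26×0.22 = 6.2 V.
V_CE = 6.2 V > 0.2 V confirms active-region operation.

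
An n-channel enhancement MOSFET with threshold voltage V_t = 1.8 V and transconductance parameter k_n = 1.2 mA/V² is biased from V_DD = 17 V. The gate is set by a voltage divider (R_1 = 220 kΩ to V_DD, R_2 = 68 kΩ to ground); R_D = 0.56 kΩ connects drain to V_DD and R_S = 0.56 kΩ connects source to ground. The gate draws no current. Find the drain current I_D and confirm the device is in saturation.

V_G = V_DD·R_2/(R_1+R_2) = 17×68/288 = 4.01 V.
Assume saturation: I_D = (k_n/2)(V_GS − V_t)² with V_GS = V_G − I_D·R_S = 4.01 − 0.56·I_D.
Substituting gives 0.188·I_D² − 2.49·I_D + 2.94 = 0, with roots I_D = 1.31 or 11.9 mA.
The root I_D = 11.9 mA gives V_GS = -2.66 V ≤ V_t, so take I_D = 1.31 mA.
Then V_GS = 3.28 V and V_DS = V_DD − I_D(R_D+R_S) = 17 − 1.31×1.12 = 15.5 V.
Saturation requires V_DS ≥ V_GS − V_t = 1.48 V; 15.5 ≥ 1.48 ✓.

I_D ≈ 1.3 mA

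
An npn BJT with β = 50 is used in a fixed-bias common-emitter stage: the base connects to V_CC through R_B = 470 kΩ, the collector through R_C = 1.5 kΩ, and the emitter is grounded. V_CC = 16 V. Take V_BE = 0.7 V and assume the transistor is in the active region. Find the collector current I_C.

I_C ≈ 1.6 mA

Base loop: V_CC = I_B·R_B + V_BE, so I_B = (16 − 0.7)/470 kΩ = 0.0326 mA.
In the active region I_C = β·I_B = 50 × 0.0326 = 1.63 mA.
Collector loop: V_CE = V_CC − I_C·R_C = 16 − 1.63×1.5 = 13.6 V.
Since V_CE = 13.6 V > V_CE(sat) ≈ 0.2 V, the transistor is in the active region as assumed.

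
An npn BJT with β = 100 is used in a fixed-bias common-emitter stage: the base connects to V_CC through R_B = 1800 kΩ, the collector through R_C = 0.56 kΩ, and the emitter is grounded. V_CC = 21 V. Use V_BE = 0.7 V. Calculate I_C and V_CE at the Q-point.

Base loop: V_CC = I_B·R_B + V_BE, so I_B = (21 − 0.7)/1800 kΩ = 0.0113 mA.
In the active region I_C = β·I_B = 100 × 0.0113 = 1.13 mA.
Collector loop: V_CE = V_CC − I_C·R_C = 21 − 1.13×0.56 = 20.4 V.
Since V_CE = 20.4 V > V_CE(sat) ≈ 0.2 V, the transistor is in the active region as assumed.

I_C ≈ 1.1 mA, V_CE ≈ 20 V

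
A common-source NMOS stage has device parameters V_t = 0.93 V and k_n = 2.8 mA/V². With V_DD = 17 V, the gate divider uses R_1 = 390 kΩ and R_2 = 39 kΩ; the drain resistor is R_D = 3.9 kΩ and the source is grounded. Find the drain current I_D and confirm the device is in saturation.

V_G = V_DD·R_2/(R_1+R_2) = 17×39/429 = 1.55 V. With the source grounded, V_GS = V_G = 1.55 V.
Assume saturation: I_D = (k_n/2)(V_GS − V_t)² = (2.8/2)×(1.55 − 0.93)² = 1.4×0.615² = 0.53 mA.
V_DS = V_DD − I_D·R_D = 17 − 0.53×3.9 = 14.9 V.
Saturation requires V_DS ≥ V_GS − V_t = 0.615 V; 14.9 ≥ 0.615 ✓.

I_D ≈ 0.53 mA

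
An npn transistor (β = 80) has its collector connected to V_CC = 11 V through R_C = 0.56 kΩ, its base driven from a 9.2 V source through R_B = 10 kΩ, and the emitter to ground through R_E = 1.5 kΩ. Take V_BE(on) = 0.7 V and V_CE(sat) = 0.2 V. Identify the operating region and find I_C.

Assume active. Base-emitter loop: I_B = (V_BB − V_BE)/(R_B + (β+1)R_E) = (9.2 − 0.7)/(10 + 81×1.5) = 0.0646 mA.
I_C = β·I_B = 80×0.0646 = 5.17 mA.
V_CE = V_CC − I_C·R_C − I_E·R_E = 11 − 5.17×0.56 − 5.24×1.5 = 0.251 V > V_CE(sat), so the active-region assumption holds.

active; I_C ≈ 5.2 mA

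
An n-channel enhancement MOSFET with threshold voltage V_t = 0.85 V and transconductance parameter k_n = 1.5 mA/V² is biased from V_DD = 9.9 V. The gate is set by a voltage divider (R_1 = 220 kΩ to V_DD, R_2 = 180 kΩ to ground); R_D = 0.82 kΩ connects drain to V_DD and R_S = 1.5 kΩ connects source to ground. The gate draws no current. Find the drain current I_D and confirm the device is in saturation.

V_G = V_DD·R_2/(R_1+R_2) = 9.9×180/400 = 4.46 V.
Assume saturation: I_D = (k_n/2)(V_GS − V_t)² with V_GS = V_G − I_D·R_S = 4.46 − 1.5·I_D.
Substituting gives 1.69·I_D² − 9.11·I_D + 9.75 = 0, with roots I_D = 1.47 or 3.93 mA.
The root I_D = 3.93 mA gives V_GS = -1.44 V ≤ V_t, so take I_D = 1.47 mA.
Then V_GS = 2.25 V and V_DS = V_DD − I_D(R_D+R_S) = 9.9 − 1.47×2.32 = 6.49 V.
Saturation requires V_DS ≥ V_GS − V_t = 1.4 V; 6.49 ≥ 1.4 ✓.

I_D ≈ 1.5 mA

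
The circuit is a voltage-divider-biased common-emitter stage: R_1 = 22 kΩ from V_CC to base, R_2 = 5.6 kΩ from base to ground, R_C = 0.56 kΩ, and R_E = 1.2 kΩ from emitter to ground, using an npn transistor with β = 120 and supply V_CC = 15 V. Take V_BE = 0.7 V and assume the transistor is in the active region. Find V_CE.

Thevenize the base divider: V_Th = V_CC·R_2/(R_1+R_2) = 15×5.6/27.6 = 3.04 V, R_Th = R_1‖R_2 = 4.46 kΩ.
Base-emitter loop: V_Th = I_B·R_Th + V_BE + (β+1)I_B·R_E, so I_B = (3.04 − 0.7) / (4.46 + 121×1.2) = 0.0157 mA.
I_C = β·I_B = 120×0.0157 = 1.88 mA, and I_E = (β+1)I_B = 1.89 mA.
V_CE = V_CC − I_C·R_C − I_E·R_E = 15 − 1.88×0.56 − 1.89×1.2 = 11.7 V.
V_CE = 11.7 V > 0.2 V confirms active-region operation.

V_CE ≈ 12 V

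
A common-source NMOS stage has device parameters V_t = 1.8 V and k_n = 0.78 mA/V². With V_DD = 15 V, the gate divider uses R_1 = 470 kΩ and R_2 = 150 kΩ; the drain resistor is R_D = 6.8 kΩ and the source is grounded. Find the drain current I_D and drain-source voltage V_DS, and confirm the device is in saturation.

V_G = V_DD·R_2/(R_1+R_2) = 15×150/620 = 3.63 V. With the source grounded, V_GS = V_G = 3.63 V.
Assume saturation: I_D = (k_n/2)(V_GS − V_t)² = (0.78/2)×(3.63 − 1.8)² = 0.39×1.83² = 1.3 mA.
V_DS = V_DD − I_D·R_D = 15 − 1.3×6.8 = 6.13 V.
Saturation requires V_DS ≥ V_GS − V_t = 1.83 V; 6.13 ≥ 1.83 ✓.

I_D ≈ 1.3 mA, V_DS ≈ 6.1 V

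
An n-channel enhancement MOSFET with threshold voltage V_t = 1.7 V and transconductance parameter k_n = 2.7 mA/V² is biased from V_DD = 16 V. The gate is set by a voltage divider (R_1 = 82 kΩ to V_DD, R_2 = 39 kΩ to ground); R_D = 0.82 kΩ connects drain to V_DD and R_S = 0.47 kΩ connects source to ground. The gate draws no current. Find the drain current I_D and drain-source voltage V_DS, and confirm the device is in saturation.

V_G = V_DD·R_2/(R_1+R_2) = 16×39/121 = 5.16 V.
Assume saturation: I_D = (k_n/2)(V_GS − V_t)² with V_GS = V_G − I_D·R_S = 5.16 − 0.47·I_D.
Substituting gives 0.298·I_D² − 5.39·I_D + 16.1 = 0, with roots I_D = 3.79 or 14.3 mA.
The root I_D = 14.3 mA gives V_GS = -1.55 V ≤ V_t, so take I_D = 3.79 mA.
Then V_GS = 3.38 V and V_DS = V_DD − I_D(R_D+R_S) = 16 − 3.79×1.29 = 11.1 V.
Saturation requires V_DS ≥ V_GS − V_t = 1.68 V; 11.1 ≥ 1.68 ✓.

I_D ≈ 3.8 mA, V_DS ≈ 11 V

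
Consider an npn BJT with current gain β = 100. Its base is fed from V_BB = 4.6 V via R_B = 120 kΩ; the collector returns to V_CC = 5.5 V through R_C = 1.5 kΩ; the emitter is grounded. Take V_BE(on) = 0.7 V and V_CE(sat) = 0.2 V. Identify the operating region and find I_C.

active; I_C ≈ 3.2 mA

Assume active. Base-emitter loop: I_B = (V_BB − V_BE)/R_B = (4.6 − 0.7)/120 = 0.0325 mA.
I_C = β·I_B = 100×0.0325 = 3.25 mA.
V_CE = V_CC − I_C·R_C = 5.5 − 3.25×1.5 = 0.625 V > V_CE(sat), so the active-region assumption holds.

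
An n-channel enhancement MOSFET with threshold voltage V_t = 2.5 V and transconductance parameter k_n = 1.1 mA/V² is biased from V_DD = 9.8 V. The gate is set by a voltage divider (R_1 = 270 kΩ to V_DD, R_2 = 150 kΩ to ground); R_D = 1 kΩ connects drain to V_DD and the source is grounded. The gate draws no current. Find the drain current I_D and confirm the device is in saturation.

V_G = V_DD·R_2/(R_1+R_2) = 9.8×150/420 = 3.5 V. With the source grounded, V_GS = V_G = 3.5 V.
Assume saturation: I_D = (k_n/2)(V_GS − V_t)² = (1.1/2)×(3.5 − 2.5)² = 0.55×1² = 0.55 mA.
V_DS = V_DD − I_D·R_D = 9.8 − 0.55×1 = 9.25 V.
Saturation requires V_DS ≥ V_GS − V_t = 1 V; 9.25 ≥ 1 ✓.

I_D ≈ 0.55 mA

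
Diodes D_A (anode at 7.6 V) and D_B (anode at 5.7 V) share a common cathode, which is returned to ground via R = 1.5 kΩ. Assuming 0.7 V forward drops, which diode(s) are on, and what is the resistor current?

Assume both conduct. Then node N would need to be at both 7.6−0.7 = 6.9 V and 5.7−0.7 = 5 V, which is impossible.
Assume only D_A conducts: V_N = 7.6 − 0.7 = 6.9 V, so I_R = 6.9/1.5 = 4.6 mA.
Check D_B: its anode-to-cathode voltage is 5.7 − 6.9 = -1.2 V < 0.7 V, so it is off. The assumption is consistent.

Only D_A conducts; I_R ≈ 4.6 mA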